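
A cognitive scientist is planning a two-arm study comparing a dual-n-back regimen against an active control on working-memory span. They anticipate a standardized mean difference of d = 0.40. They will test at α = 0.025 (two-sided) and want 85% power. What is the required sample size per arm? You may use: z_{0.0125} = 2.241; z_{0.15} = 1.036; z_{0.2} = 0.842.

n = 135 per group

For two independent groups with equal n: n = 2·((z_{α/2} + z_β) / d)².
z_{α/2} + z_β = 2.241 + 1.036 = 3.277.
n = 2 × (3.277 / 0.40)² = 2 × 8.192² = 2 × 67.12 = 134.2.
Round up to the next whole participant.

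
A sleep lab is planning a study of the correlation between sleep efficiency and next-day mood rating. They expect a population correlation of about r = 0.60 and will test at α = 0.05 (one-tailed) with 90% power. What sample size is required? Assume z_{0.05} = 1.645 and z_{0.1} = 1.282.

Fisher's z: C = ½·ln((1+r)/(1−r)) = ½·ln(4.0000) = 0.6931.
n = ((z_{α} + z_β)/C)² + 3.
(1.645 + 1.282) / 0.6931 = 2.927 / 0.6931 = 4.223.
n = 4.223² + 3 = 17.83 + 3 = 20.8.
Round up.

n = 21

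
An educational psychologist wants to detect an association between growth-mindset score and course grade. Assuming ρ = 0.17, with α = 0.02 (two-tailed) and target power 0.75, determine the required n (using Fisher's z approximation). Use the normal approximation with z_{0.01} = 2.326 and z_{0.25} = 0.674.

Fisher's z: C = ½·ln((1+r)/(1−r)) = ½·ln(1.4096) = 0.1717.
n = ((z_{α/2} + z_β)/C)² + 3.
(2.326 + 0.674) / 0.1717 = 3.000 / 0.1717 = 17.472.
n = 17.472² + 3 = 305.28 + 3 = 308.3.
Round up.

n = 309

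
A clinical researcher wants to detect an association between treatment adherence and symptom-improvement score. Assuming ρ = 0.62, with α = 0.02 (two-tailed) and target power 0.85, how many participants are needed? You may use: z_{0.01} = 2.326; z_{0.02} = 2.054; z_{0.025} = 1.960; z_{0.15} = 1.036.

n = 25

Fisher's z: C = ½·ln((1+r)/(1−r)) = ½·ln(4.2632) = 0.7250.
n = ((z_{α/2} + z_β)/C)² + 3.
(2.326 + 1.036) / 0.7250 = 3.362 / 0.7250 = 4.637.
n = 4.637² + 3 = 21.50 + 3 = 24.5.
Round up.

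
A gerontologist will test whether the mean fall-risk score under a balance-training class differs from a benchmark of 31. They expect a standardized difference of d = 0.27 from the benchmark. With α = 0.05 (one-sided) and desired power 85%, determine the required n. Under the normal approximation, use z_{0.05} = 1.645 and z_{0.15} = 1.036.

For a one-sample test: n = ((z_{α} + z_β) / d)².
z_{α} + z_β = 1.645 + 1.036 = 2.681.
n = (2.681 / 0.27)² = 9.930² = 98.60.
Round up.

n = 99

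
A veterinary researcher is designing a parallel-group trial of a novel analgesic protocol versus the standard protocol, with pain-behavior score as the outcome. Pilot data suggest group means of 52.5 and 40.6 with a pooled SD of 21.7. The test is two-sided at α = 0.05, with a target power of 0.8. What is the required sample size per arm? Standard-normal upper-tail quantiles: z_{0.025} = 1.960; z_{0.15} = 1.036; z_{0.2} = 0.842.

Cohen's d = |M₁ − M₂| / SD_pooled = |52.5 − 40.6| / 21.7 = 11.9 / 21.7 = 0.548.
For two independent groups with equal n: n = 2·((z_{α/2} + z_β) / d)².
z_{α/2} + z_β = 1.960 + 0.842 = 2.802.
n = 2 × (2.802 / 0.548)² = 2 × 5.113² = 2 × 26.14 = 52.3.
Round up to the next whole participant.

n = 53 per group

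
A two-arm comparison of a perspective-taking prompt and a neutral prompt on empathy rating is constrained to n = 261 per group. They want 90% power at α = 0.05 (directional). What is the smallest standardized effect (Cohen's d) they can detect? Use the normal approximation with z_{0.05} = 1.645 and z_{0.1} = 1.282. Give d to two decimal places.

For two independent groups of n = 261 each: d_min = (z_{α} + z_β)·√(2/n).
z-sum = 1.645 + 1.282 = 2.927.
d_min = 2.927 × √(2/261) = 2.927 × 0.0875 = 0.256.

d_min ≈ 0.26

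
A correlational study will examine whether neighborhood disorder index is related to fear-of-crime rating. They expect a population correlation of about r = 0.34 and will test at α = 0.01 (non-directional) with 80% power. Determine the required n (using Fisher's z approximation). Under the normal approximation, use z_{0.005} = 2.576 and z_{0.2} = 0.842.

Fisher's z: C = ½·ln((1+r)/(1−r)) = ½·ln(2.0303) = 0.3541.
n = ((z_{α/2} + z_β)/C)² + 3.
(2.576 + 0.842) / 0.3541 = 3.418 / 0.3541 = 9.653.
n = 9.653² + 3 = 93.17 + 3 = 96.2.
Round up.

n = 97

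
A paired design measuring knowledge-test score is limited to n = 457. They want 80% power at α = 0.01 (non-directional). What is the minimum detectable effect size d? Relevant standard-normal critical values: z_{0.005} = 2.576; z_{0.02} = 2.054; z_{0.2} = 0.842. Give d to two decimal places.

d_min ≈ 0.16

For a single sample (or paired design) of n = 457: d_min = (z_{α/2} + z_β)/√n.
z-sum = 2.576 + 0.842 = 3.418.
d_min = 3.418 / √457 = 3.418 / 21.378 = 0.160.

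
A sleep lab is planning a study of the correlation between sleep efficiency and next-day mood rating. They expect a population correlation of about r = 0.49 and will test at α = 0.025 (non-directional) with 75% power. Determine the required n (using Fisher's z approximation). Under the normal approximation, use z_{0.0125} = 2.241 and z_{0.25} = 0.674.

n = 33

Fisher's z: C = ½·ln((1+r)/(1−r)) = ½·ln(2.9216) = 0.5361.
n = ((z_{α/2} + z_β)/C)² + 3.
(2.241 + 0.674) / 0.5361 = 2.915 / 0.5361 = 5.437.
n = 5.437² + 3 = 29.57 + 3 = 32.6.
Round up.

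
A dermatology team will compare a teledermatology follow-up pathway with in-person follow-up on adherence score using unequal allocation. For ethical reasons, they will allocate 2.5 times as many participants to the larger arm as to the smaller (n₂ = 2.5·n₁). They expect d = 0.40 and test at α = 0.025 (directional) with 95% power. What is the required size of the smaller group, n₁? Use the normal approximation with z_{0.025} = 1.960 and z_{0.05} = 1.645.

n₁ = 114

With allocation ratio k = n₂/n₁ = 2.5, Var(x̄₁−x̄₂) = σ²(1/n₁ + 1/(k·n₁)) = σ²·(k+1)/(k·n₁).
So n₁ = (1 + 1/k)·((z_{α} + z_β)/d)² = 1.400 × (3.605/0.40)².
n₁ = 1.400 × 81.23 = 113.7.
Round up: n₁ = 114, giving n₂ = 2.5 × 114 = 285.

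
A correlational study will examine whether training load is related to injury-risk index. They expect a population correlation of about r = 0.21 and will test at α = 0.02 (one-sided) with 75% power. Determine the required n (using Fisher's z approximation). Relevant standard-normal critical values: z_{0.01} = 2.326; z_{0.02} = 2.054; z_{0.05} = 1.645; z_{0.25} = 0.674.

Fisher's z: C = ½·ln((1+r)/(1−r)) = ½·ln(1.5316) = 0.2132.
n = ((z_{α} + z_β)/C)² + 3.
(2.054 + 0.674) / 0.2132 = 2.728 / 0.2132 = 12.795.
n = 12.795² + 3 = 163.72 + 3 = 166.7.
Round up.

n = 167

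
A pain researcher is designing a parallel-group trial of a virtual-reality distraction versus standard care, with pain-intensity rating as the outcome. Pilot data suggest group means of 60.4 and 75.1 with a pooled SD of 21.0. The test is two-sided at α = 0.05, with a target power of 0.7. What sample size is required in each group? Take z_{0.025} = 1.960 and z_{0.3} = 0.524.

n = 26 per group

Cohen's d = |M₁ − M₂| / SD_pooled = |60.4 − 75.1| / 21.0 = 14.7 / 21.0 = 0.700.
For two independent groups with equal n: n = 2·((z_{α/2} + z_β) / d)².
z_{α/2} + z_β = 1.960 + 0.524 = 2.484.
n = 2 × (2.484 / 0.700)² = 2 × 3.549² = 2 × 12.59 = 25.2.
Round up to the next whole participant.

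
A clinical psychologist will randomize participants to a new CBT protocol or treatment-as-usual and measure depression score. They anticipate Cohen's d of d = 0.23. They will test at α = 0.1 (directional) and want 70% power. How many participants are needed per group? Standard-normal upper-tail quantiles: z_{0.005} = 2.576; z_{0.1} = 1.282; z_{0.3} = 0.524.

For two independent groups with equal n: n = 2·((z_{α} + z_β) / d)².
z_{α} + z_β = 1.282 + 0.524 = 1.806.
n = 2 × (1.806 / 0.23)² = 2 × 7.852² = 2 × 61.66 = 123.3.
Round up to the next whole participant.

n = 124 per group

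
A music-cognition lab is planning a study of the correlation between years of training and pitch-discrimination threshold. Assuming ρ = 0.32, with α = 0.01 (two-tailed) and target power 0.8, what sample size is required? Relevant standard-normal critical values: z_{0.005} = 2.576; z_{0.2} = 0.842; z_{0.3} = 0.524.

n = 110

Fisher's z: C = ½·ln((1+r)/(1−r)) = ½·ln(1.9412) = 0.3316.
n = ((z_{α/2} + z_β)/C)² + 3.
(2.576 + 0.842) / 0.3316 = 3.418 / 0.3316 = 10.308.
n = 10.308² + 3 = 106.25 + 3 = 109.2.
Round up.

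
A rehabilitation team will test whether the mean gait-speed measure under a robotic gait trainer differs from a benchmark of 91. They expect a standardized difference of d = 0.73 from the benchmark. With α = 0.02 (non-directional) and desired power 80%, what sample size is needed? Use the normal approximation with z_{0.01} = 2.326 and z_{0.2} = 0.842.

n = 19

For a one-sample test: n = ((z_{α/2} + z_β) / d)².
z_{α/2} + z_β = 2.326 + 0.842 = 3.168.
n = (3.168 / 0.73)² = 4.340² = 18.83.
Round up.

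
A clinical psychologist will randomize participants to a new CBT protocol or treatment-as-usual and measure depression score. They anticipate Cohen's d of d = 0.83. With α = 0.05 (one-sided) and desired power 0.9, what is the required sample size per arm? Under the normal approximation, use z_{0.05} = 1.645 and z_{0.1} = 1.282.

For two independent groups with equal n: n = 2·((z_{α} + z_β) / d)².
z_{α} + z_β = 1.645 + 1.282 = 2.927.
n = 2 × (2.927 / 0.83)² = 2 × 3.527² = 2 × 12.44 = 24.9.
Round up to the next whole participant.

n = 25 per group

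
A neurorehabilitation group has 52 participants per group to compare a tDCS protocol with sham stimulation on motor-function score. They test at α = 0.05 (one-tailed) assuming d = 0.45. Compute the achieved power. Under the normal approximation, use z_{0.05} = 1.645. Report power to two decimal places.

For two equal groups, power = Φ(d·√(n/2) − z_{α}).
d·√(n/2) = 0.45 × √(52/2) = 0.45 × 5.099 = 2.295.
z_β = 2.295 − 1.645 = 0.650.
Power = Φ(0.650) = 0.742.

power ≈ 0.74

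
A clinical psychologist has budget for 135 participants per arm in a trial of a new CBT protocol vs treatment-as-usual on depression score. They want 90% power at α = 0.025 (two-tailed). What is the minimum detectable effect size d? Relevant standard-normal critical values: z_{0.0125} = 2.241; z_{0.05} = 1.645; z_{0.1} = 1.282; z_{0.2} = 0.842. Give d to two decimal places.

d_min ≈ 0.43

For two independent groups of n = 135 each: d_min = (z_{α/2} + z_β)·√(2/n).
z-sum = 2.241 + 1.282 = 3.523.
d_min = 3.523 × √(2/135) = 3.523 × 0.1217 = 0.429.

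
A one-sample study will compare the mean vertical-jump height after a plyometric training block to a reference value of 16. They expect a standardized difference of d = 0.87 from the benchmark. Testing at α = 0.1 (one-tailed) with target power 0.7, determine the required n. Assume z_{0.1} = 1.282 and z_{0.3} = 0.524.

n = 5

For a one-sample test: n = ((z_{α} + z_β) / d)².
z_{α} + z_β = 1.282 + 0.524 = 1.806.
n = (1.806 / 0.87)² = 2.076² = 4.31.
Round up.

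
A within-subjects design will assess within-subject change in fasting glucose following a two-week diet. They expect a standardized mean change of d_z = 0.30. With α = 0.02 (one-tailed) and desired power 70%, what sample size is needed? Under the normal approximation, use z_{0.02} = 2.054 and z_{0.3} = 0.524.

n = 74 pairs

For a paired (one-sample on differences) test: n = ((z_{α} + z_β) / d)².
z_{α} + z_β = 2.054 + 0.524 = 2.578.
n = (2.578 / 0.30)² = 8.593² = 73.85.
Round up.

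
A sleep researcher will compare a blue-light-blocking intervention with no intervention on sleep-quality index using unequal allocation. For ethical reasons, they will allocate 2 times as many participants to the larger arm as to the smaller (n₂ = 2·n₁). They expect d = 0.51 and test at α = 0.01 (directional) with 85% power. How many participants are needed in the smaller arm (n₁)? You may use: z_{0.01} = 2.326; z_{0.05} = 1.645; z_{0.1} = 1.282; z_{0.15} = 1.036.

n₁ = 66

With allocation ratio k = n₂/n₁ = 2, Var(x̄₁−x̄₂) = σ²(1/n₁ + 1/(k·n₁)) = σ²·(k+1)/(k·n₁).
So n₁ = (1 + 1/k)·((z_{α} + z_β)/d)² = 1.500 × (3.362/0.51)².
n₁ = 1.500 × 43.46 = 65.2.
Round up: n₁ = 66, giving n₂ = 2 × 66 = 132.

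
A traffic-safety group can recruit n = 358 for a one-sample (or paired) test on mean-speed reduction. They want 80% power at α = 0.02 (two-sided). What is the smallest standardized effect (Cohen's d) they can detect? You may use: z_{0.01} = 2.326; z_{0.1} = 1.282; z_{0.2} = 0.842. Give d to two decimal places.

d_min ≈ 0.17

For a single sample (or paired design) of n = 358: d_min = (z_{α/2} + z_β)/√n.
z-sum = 2.326 + 0.842 = 3.168.
d_min = 3.168 / √358 = 3.168 / 18.921 = 0.167.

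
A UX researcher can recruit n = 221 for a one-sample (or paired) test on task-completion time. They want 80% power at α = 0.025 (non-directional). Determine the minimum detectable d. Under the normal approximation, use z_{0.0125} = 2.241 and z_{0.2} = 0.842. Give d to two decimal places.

d_min ≈ 0.21

For a single sample (or paired design) of n = 221: d_min = (z_{α/2} + z_β)/√n.
z-sum = 2.241 + 0.842 = 3.083.
d_min = 3.083 / √221 = 3.083 / 14.866 = 0.207.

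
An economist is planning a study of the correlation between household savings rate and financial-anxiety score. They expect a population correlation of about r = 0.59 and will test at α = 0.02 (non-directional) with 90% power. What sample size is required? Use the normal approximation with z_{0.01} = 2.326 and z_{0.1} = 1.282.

n = 32

Fisher's z: C = ½·ln((1+r)/(1−r)) = ½·ln(3.8780) = 0.6777.
n = ((z_{α/2} + z_β)/C)² + 3.
(2.326 + 1.282) / 0.6777 = 3.608 / 0.6777 = 5.324.
n = 5.324² + 3 = 28.34 + 3 = 31.3.
Round up.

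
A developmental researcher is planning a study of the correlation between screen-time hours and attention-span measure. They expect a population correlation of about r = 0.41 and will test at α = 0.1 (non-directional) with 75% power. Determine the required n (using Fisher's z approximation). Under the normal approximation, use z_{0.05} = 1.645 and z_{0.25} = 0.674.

n = 32

Fisher's z: C = ½·ln((1+r)/(1−r)) = ½·ln(2.3898) = 0.4356.
n = ((z_{α/2} + z_β)/C)² + 3.
(1.645 + 0.674) / 0.4356 = 2.319 / 0.4356 = 5.324.
n = 5.324² + 3 = 28.34 + 3 = 31.3.
Round up.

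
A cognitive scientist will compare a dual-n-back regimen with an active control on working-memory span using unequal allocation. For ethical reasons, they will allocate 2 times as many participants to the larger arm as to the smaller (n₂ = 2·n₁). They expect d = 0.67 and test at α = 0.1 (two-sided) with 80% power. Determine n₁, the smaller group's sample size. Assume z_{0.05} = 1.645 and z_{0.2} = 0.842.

n₁ = 21

With allocation ratio k = n₂/n₁ = 2, Var(x̄₁−x̄₂) = σ²(1/n₁ + 1/(k·n₁)) = σ²·(k+1)/(k·n₁).
So n₁ = (1 + 1/k)·((z_{α/2} + z_β)/d)² = 1.500 × (2.487/0.67)².
n₁ = 1.500 × 13.78 = 20.7.
Round up: n₁ = 21, giving n₂ = 2 × 21 = 42.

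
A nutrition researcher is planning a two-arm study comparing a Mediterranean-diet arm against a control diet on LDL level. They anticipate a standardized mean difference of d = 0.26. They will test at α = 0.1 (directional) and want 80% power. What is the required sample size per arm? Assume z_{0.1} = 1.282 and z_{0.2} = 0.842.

For two independent groups with equal n: n = 2·((z_{α} + z_β) / d)².
z_{α} + z_β = 1.282 + 0.842 = 2.124.
n = 2 × (2.124 / 0.26)² = 2 × 8.169² = 2 × 66.74 = 133.5.
Round up to the next whole participant.

n = 134 per group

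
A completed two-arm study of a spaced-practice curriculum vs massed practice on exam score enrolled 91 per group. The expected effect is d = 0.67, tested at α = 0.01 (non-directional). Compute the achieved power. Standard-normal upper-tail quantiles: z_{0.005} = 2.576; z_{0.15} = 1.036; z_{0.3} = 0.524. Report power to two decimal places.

power ≈ 0.97

For two equal groups, power = Φ(d·√(n/2) − z_{α/2}).
d·√(n/2) = 0.67 × √(91/2) = 0.67 × 6.745 = 4.519.
z_β = 4.519 − 2.576 = 1.943.
Power = Φ(1.943) = 0.974.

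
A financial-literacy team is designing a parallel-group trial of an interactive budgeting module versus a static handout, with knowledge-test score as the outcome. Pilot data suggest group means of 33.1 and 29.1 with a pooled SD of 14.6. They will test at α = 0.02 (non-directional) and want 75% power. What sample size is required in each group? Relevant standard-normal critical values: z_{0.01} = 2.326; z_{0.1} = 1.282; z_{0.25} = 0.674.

n = 240 per group

Cohen's d = |M₁ − M₂| / SD_pooled = |33.1 − 29.1| / 14.6 = 4.0 / 14.6 = 0.274.
For two independent groups with equal n: n = 2·((z_{α/2} + z_β) / d)².
z_{α/2} + z_β = 2.326 + 0.674 = 3.000.
n = 2 × (3.000 / 0.274)² = 2 × 10.949² = 2 × 119.88 = 239.8.
Round up to the next whole participant.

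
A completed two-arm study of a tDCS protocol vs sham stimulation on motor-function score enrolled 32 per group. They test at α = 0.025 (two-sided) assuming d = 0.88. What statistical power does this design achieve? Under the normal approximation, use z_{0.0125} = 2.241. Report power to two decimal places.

power ≈ 0.90

For two equal groups, power = Φ(d·√(n/2) − z_{α/2}).
d·√(n/2) = 0.88 × √(32/2) = 0.88 × 4.000 = 3.520.
z_β = 3.520 − 2.241 = 1.279.
Power = Φ(1.279) = 0.900.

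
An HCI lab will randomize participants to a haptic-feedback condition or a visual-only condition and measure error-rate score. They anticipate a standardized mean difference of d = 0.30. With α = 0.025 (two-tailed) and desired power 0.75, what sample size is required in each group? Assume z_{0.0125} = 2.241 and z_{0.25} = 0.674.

n = 189 per group

For two independent groups with equal n: n = 2·((z_{α/2} + z_β) / d)².
z_{α/2} + z_β = 2.241 + 0.674 = 2.915.
n = 2 × (2.915 / 0.30)² = 2 × 9.717² = 2 × 94.41 = 188.8.
Round up to the next whole participant.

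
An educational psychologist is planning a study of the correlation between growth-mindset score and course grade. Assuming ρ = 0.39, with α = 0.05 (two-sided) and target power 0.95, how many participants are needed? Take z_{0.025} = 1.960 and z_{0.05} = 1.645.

Fisher's z: C = ½·ln((1+r)/(1−r)) = ½·ln(2.2787) = 0.4118.
n = ((z_{α/2} + z_β)/C)² + 3.
(1.960 + 1.645) / 0.4118 = 3.605 / 0.4118 = 8.754.
n = 8.754² + 3 = 76.64 + 3 = 79.6.
Round up.

n = 80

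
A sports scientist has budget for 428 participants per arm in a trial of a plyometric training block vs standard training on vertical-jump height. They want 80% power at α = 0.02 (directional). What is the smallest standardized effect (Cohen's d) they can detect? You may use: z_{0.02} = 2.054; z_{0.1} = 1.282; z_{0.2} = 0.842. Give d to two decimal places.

d_min ≈ 0.20

For two independent groups of n = 428 each: d_min = (z_{α} + z_β)·√(2/n).
z-sum = 2.054 + 0.842 = 2.896.
d_min = 2.896 × √(2/428) = 2.896 × 0.0684 = 0.198.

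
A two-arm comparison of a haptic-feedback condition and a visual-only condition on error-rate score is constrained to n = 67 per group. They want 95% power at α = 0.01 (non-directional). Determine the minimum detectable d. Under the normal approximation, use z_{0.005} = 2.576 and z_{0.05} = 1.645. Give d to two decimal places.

d_min ≈ 0.73

For two independent groups of n = 67 each: d_min = (z_{α/2} + z_β)·√(2/n).
z-sum = 2.576 + 1.645 = 4.221.
d_min = 4.221 × √(2/67) = 4.221 × 0.1728 = 0.729.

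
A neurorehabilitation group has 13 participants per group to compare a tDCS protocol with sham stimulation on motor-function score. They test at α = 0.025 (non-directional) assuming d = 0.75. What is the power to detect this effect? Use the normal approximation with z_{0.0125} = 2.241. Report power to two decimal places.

power ≈ 0.37

For two equal groups, power = Φ(d·√(n/2) − z_{α/2}).
d·√(n/2) = 0.75 × √(13/2) = 0.75 × 2.550 = 1.912.
z_β = 1.912 − 2.241 = -0.329.
Power = Φ(-0.329) = 0.371.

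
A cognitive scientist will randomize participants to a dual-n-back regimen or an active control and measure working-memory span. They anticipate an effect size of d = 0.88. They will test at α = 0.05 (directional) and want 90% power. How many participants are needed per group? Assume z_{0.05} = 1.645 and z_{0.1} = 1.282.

For two independent groups with equal n: n = 2·((z_{α} + z_β) / d)².
z_{α} + z_β = 1.645 + 1.282 = 2.927.
n = 2 × (2.927 / 0.88)² = 2 × 3.326² = 2 × 11.06 = 22.1.
Round up to the next whole participant.

n = 23 per group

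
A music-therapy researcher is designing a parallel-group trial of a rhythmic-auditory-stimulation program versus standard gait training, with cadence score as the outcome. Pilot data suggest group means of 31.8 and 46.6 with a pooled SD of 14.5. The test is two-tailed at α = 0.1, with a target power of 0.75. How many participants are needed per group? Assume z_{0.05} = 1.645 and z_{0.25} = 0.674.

Cohen's d = |M₁ − M₂| / SD_pooled = |31.8 − 46.6| / 14.5 = 14.8 / 14.5 = 1.021.
For two independent groups with equal n: n = 2·((z_{α/2} + z_β) / d)².
z_{α/2} + z_β = 1.645 + 0.674 = 2.319.
n = 2 × (2.319 / 1.021)² = 2 × 2.271² = 2 × 5.16 = 10.3.
Round up to the next whole participant.

n = 11 per group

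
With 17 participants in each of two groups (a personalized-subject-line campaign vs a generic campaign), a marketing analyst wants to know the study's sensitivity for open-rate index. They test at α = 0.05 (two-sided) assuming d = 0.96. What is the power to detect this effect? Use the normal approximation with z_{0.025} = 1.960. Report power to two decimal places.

For two equal groups, power = Φ(d·√(n/2) − z_{α/2}).
d·√(n/2) = 0.96 × √(17/2) = 0.96 × 2.915 = 2.799.
z_β = 2.799 − 1.960 = 0.839.
Power = Φ(0.839) = 0.799.

power ≈ 0.80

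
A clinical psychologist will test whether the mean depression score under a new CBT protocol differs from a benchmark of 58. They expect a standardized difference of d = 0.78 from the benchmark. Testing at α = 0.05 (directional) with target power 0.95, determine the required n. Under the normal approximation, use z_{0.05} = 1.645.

For a one-sample test: n = ((z_{α} + z_β) / d)².
z_{α} + z_β = 1.645 + 1.645 = 3.290.
n = (3.290 / 0.78)² = 4.218² = 17.79.
Round up.

n = 18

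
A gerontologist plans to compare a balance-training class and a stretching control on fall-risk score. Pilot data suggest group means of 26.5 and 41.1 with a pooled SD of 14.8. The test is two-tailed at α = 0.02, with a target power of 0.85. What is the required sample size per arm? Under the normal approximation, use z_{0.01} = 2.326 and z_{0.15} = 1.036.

Cohen's d = |M₁ − M₂| / SD_pooled = |26.5 − 41.1| / 14.8 = 14.6 / 14.8 = 0.986.
For two independent groups with equal n: n = 2·((z_{α/2} + z_β) / d)².
z_{α/2} + z_β = 2.326 + 1.036 = 3.362.
n = 2 × (3.362 / 0.986)² = 2 × 3.410² = 2 × 11.63 = 23.3.
Round up to the next whole participant.

n = 24 per group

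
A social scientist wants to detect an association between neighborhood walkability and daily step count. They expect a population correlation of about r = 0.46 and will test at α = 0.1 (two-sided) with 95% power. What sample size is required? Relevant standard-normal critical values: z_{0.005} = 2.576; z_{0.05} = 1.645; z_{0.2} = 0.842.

n = 47

Fisher's z: C = ½·ln((1+r)/(1−r)) = ½·ln(2.7037) = 0.4973.
n = ((z_{α/2} + z_β)/C)² + 3.
(1.645 + 1.645) / 0.4973 = 3.290 / 0.4973 = 6.616.
n = 6.616² + 3 = 43.77 + 3 = 46.8.
Round up.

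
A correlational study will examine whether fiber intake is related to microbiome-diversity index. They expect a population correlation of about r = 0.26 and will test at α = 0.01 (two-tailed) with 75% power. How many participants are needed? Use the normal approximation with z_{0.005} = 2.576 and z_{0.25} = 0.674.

n = 153

Fisher's z: C = ½·ln((1+r)/(1−r)) = ½·ln(1.7027) = 0.2661.
n = ((z_{α/2} + z_β)/C)² + 3.
(2.576 + 0.674) / 0.2661 = 3.250 / 0.2661 = 12.213.
n = 12.213² + 3 = 149.17 + 3 = 152.2.
Round up.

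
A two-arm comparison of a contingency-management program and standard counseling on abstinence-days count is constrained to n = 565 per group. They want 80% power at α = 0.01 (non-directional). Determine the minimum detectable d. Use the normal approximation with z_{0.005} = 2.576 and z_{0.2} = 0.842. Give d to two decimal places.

For two independent groups of n = 565 each: d_min = (z_{α/2} + z_β)·√(2/n).
z-sum = 2.576 + 0.842 = 3.418.
d_min = 3.418 × √(2/565) = 3.418 × 0.0595 = 0.203.

d_min ≈ 0.20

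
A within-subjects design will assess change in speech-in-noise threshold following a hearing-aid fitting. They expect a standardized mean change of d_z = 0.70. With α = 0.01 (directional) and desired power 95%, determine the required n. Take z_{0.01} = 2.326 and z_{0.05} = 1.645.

n = 33 pairs

For a paired (one-sample on differences) test: n = ((z_{α} + z_β) / d)².
z_{α} + z_β = 2.326 + 1.645 = 3.971.
n = (3.971 / 0.70)² = 5.673² = 32.18.
Round up.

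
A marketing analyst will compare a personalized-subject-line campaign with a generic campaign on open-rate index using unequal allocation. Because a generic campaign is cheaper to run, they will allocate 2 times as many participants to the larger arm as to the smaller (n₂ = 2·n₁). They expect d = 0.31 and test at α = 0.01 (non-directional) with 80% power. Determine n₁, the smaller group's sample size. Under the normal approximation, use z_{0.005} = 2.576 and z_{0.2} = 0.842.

n₁ = 183

With allocation ratio k = n₂/n₁ = 2, Var(x̄₁−x̄₂) = σ²(1/n₁ + 1/(k·n₁)) = σ²·(k+1)/(k·n₁).
So n₁ = (1 + 1/k)·((z_{α/2} + z_β)/d)² = 1.500 × (3.418/0.31)².
n₁ = 1.500 × 121.57 = 182.4.
Round up: n₁ = 183, giving n₂ = 2 × 183 = 366.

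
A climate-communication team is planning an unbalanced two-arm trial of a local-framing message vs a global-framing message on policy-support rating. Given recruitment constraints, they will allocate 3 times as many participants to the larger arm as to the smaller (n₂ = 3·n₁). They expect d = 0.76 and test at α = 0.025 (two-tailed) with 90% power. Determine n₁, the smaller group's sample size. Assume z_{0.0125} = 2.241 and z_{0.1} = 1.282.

n₁ = 29

With allocation ratio k = n₂/n₁ = 3, Var(x̄₁−x̄₂) = σ²(1/n₁ + 1/(k·n₁)) = σ²·(k+1)/(k·n₁).
So n₁ = (1 + 1/k)·((z_{α/2} + z_β)/d)² = 1.333 × (3.523/0.76)².
n₁ = 1.333 × 21.49 = 28.7.
Round up: n₁ = 29, giving n₂ = 3 × 29 = 87.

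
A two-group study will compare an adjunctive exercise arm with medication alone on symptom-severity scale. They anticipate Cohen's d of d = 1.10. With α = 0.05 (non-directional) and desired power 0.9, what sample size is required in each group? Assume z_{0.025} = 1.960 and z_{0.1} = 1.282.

n = 18 per group

For two independent groups with equal n: n = 2·((z_{α/2} + z_β) / d)².
z_{α/2} + z_β = 1.960 + 1.282 = 3.242.
n = 2 × (3.242 / 1.10)² = 2 × 2.947² = 2 × 8.69 = 17.4.
Round up to the next whole participant.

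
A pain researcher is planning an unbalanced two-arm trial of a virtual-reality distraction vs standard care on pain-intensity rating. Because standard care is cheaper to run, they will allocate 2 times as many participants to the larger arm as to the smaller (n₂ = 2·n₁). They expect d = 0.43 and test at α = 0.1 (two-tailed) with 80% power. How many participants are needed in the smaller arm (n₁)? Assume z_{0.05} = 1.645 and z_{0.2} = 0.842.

n₁ = 51

With allocation ratio k = n₂/n₁ = 2, Var(x̄₁−x̄₂) = σ²(1/n₁ + 1/(k·n₁)) = σ²·(k+1)/(k·n₁).
So n₁ = (1 + 1/k)·((z_{α/2} + z_β)/d)² = 1.500 × (2.487/0.43)².
n₁ = 1.500 × 33.45 = 50.2.
Round up: n₁ = 51, giving n₂ = 2 × 51 = 102.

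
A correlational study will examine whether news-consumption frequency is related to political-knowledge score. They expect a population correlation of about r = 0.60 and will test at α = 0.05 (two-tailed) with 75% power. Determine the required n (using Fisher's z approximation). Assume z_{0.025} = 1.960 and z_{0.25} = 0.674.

Fisher's z: C = ½·ln((1+r)/(1−r)) = ½·ln(4.0000) = 0.6931.
n = ((z_{α/2} + z_β)/C)² + 3.
(1.960 + 0.674) / 0.6931 = 2.634 / 0.6931 = 3.800.
n = 3.800² + 3 = 14.44 + 3 = 17.4.
Round up.

n = 18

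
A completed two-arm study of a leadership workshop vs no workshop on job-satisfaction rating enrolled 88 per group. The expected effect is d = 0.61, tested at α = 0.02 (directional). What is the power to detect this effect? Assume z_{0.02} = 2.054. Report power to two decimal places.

For two equal groups, power = Φ(d·√(n/2) − z_{α}).
d·√(n/2) = 0.61 × √(88/2) = 0.61 × 6.633 = 4.046.
z_β = 4.046 − 2.054 = 1.992.
Power = Φ(1.992) = 0.977.

power ≈ 0.98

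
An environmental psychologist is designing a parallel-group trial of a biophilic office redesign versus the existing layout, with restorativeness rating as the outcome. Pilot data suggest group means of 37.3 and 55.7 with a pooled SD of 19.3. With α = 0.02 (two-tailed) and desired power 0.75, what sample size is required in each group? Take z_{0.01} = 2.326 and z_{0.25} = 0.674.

Cohen's d = |M₁ − M₂| / SD_pooled = |37.3 − 55.7| / 19.3 = 18.4 / 19.3 = 0.953.
For two independent groups with equal n: n = 2·((z_{α/2} + z_β) / d)².
z_{α/2} + z_β = 2.326 + 0.674 = 3.000.
n = 2 × (3.000 / 0.953)² = 2 × 3.148² = 2 × 9.91 = 19.8.
Round up to the next whole participant.

n = 20 per group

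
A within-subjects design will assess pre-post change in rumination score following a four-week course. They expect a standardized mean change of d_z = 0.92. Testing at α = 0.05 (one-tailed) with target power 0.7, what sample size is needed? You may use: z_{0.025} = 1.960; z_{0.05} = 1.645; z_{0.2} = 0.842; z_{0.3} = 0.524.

n = 6 pairs

For a paired (one-sample on differences) test: n = ((z_{α} + z_β) / d)².
z_{α} + z_β = 1.645 + 0.524 = 2.169.
n = (2.169 / 0.92)² = 2.358² = 5.56.
Round up.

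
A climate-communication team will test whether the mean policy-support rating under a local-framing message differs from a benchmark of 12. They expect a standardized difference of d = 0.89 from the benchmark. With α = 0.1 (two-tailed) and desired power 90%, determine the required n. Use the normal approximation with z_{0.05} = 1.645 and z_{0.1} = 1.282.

n = 11

For a one-sample test: n = ((z_{α/2} + z_β) / d)².
z_{α/2} + z_β = 1.645 + 1.282 = 2.927.
n = (2.927 / 0.89)² = 3.289² = 10.82.
Round up.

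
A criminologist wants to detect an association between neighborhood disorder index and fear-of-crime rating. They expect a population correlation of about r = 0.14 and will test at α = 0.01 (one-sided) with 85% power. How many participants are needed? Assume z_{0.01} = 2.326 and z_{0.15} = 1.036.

Fisher's z: C = ½·ln((1+r)/(1−r)) = ½·ln(1.3256) = 0.1409.
n = ((z_{α} + z_β)/C)² + 3.
(2.326 + 1.036) / 0.1409 = 3.362 / 0.1409 = 23.861.
n = 23.861² + 3 = 569.34 + 3 = 572.3.
Round up.

n = 573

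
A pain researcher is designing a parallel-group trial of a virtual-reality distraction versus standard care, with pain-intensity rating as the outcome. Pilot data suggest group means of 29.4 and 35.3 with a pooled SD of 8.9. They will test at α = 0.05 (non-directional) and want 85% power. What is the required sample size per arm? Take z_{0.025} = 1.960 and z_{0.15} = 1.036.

n = 41 per group

Cohen's d = |M₁ − M₂| / SD_pooled = |29.4 − 35.3| / 8.9 = 5.9 / 8.9 = 0.663.
For two independent groups with equal n: n = 2·((z_{α/2} + z_β) / d)².
z_{α/2} + z_β = 1.960 + 1.036 = 2.996.
n = 2 × (2.996 / 0.663)² = 2 × 4.519² = 2 × 20.42 = 40.8.
Round up to the next whole participant.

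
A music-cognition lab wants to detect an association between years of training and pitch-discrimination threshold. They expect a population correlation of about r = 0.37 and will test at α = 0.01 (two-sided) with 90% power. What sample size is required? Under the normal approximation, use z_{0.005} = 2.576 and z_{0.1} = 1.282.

n = 102

Fisher's z: C = ½·ln((1+r)/(1−r)) = ½·ln(2.1746) = 0.3884.
n = ((z_{α/2} + z_β)/C)² + 3.
(2.576 + 1.282) / 0.3884 = 3.858 / 0.3884 = 9.933.
n = 9.933² + 3 = 98.67 + 3 = 101.7.
Round up.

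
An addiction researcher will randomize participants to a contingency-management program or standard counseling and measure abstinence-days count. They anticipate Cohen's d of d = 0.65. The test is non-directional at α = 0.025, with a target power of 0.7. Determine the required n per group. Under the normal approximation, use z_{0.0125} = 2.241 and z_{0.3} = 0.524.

For two independent groups with equal n: n = 2·((z_{α/2} + z_β) / d)².
z_{α/2} + z_β = 2.241 + 0.524 = 2.765.
n = 2 × (2.765 / 0.65)² = 2 × 4.254² = 2 × 18.10 = 36.2.
Round up to the next whole participant.

n = 37 per group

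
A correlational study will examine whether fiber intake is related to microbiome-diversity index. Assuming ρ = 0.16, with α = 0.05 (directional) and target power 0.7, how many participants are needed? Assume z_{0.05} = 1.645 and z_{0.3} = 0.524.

Fisher's z: C = ½·ln((1+r)/(1−r)) = ½·ln(1.3810) = 0.1614.
n = ((z_{α} + z_β)/C)² + 3.
(1.645 + 0.524) / 0.1614 = 2.169 / 0.1614 = 13.439.
n = 13.439² + 3 = 180.60 + 3 = 183.6.
Round up.

n = 184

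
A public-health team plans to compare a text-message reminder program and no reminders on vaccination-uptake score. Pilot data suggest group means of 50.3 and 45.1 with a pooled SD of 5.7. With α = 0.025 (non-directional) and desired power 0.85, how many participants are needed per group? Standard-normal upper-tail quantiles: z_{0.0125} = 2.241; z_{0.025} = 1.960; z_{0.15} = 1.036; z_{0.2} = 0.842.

n = 26 per group

Cohen's d = |M₁ − M₂| / SD_pooled = |50.3 − 45.1| / 5.7 = 5.2 / 5.7 = 0.912.
For two independent groups with equal n: n = 2·((z_{α/2} + z_β) / d)².
z_{α/2} + z_β = 2.241 + 1.036 = 3.277.
n = 2 × (3.277 / 0.912)² = 2 × 3.593² = 2 × 12.91 = 25.8.
Round up to the next whole participant.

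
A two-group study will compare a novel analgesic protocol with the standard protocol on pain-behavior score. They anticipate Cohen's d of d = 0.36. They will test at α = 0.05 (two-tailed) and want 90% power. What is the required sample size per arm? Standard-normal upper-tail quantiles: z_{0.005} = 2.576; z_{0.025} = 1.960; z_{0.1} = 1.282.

n = 163 per group

For two independent groups with equal n: n = 2·((z_{α/2} + z_β) / d)².
z_{α/2} + z_β = 1.960 + 1.282 = 3.242.
n = 2 × (3.242 / 0.36)² = 2 × 9.006² = 2 × 81.10 = 162.2.
Round up to the next whole participant.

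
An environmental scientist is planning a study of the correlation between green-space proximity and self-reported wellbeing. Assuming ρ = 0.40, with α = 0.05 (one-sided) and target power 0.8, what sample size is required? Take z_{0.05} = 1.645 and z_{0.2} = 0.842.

n = 38

Fisher's z: C = ½·ln((1+r)/(1−r)) = ½·ln(2.3333) = 0.4236.
n = ((z_{α} + z_β)/C)² + 3.
(1.645 + 0.842) / 0.4236 = 2.487 / 0.4236 = 5.871.
n = 5.871² + 3 = 34.47 + 3 = 37.5.
Round up.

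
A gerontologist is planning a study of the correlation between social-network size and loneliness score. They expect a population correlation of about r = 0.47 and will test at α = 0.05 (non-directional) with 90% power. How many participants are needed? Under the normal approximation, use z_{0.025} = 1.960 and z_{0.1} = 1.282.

Fisher's z: C = ½·ln((1+r)/(1−r)) = ½·ln(2.7736) = 0.5101.
n = ((z_{α/2} + z_β)/C)² + 3.
(1.960 + 1.282) / 0.5101 = 3.242 / 0.5101 = 6.356.
n = 6.356² + 3 = 40.39 + 3 = 43.4.
Round up.

n = 44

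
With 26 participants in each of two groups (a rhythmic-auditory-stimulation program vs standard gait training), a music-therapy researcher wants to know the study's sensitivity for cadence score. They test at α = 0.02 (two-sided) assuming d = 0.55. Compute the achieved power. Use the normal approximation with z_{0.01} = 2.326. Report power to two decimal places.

power ≈ 0.37

For two equal groups, power = Φ(d·√(n/2) − z_{α/2}).
d·√(n/2) = 0.55 × √(26/2) = 0.55 × 3.606 = 1.983.
z_β = 1.983 − 2.326 = -0.343.
Power = Φ(-0.343) = 0.366.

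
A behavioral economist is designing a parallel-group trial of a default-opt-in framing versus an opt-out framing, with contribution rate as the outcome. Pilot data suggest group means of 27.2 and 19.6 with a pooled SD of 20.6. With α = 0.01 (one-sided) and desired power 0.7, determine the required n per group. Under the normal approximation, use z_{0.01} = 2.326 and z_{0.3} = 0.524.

n = 120 per group

Cohen's d = |M₁ − M₂| / SD_pooled = |27.2 − 19.6| / 20.6 = 7.6 / 20.6 = 0.369.
For two independent groups with equal n: n = 2·((z_{α} + z_β) / d)².
z_{α} + z_β = 2.326 + 0.524 = 2.850.
n = 2 × (2.850 / 0.369)² = 2 × 7.724² = 2 × 59.65 = 119.3.
Round up to the next whole participant.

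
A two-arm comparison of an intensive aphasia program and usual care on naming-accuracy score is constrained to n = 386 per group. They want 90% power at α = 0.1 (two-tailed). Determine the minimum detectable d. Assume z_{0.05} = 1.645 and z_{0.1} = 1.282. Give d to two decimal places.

For two independent groups of n = 386 each: d_min = (z_{α/2} + z_β)·√(2/n).
z-sum = 1.645 + 1.282 = 2.927.
d_min = 2.927 × √(2/386) = 2.927 × 0.0720 = 0.211.

d_min ≈ 0.21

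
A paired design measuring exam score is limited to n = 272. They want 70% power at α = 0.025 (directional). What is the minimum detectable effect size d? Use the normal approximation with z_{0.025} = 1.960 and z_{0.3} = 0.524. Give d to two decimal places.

For a single sample (or paired design) of n = 272: d_min = (z_{α} + z_β)/√n.
z-sum = 1.960 + 0.524 = 2.484.
d_min = 2.484 / √272 = 2.484 / 16.492 = 0.151.

d_min ≈ 0.15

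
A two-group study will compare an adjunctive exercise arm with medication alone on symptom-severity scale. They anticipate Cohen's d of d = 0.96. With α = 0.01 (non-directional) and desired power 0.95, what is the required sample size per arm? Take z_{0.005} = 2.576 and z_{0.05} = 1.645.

n = 39 per group

For two independent groups with equal n: n = 2·((z_{α/2} + z_β) / d)².
z_{α/2} + z_β = 2.576 + 1.645 = 4.221.
n = 2 × (4.221 / 0.96)² = 2 × 4.397² = 2 × 19.33 = 38.7.
Round up to the next whole participant.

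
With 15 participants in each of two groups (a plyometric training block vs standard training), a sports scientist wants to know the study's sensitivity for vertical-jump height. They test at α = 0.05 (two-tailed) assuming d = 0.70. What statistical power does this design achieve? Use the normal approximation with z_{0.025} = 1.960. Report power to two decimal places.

For two equal groups, power = Φ(d·√(n/2) − z_{α/2}).
d·√(n/2) = 0.70 × √(15/2) = 0.70 × 2.739 = 1.917.
z_β = 1.917 − 1.960 = -0.043.
Power = Φ(-0.043) = 0.483.

power ≈ 0.48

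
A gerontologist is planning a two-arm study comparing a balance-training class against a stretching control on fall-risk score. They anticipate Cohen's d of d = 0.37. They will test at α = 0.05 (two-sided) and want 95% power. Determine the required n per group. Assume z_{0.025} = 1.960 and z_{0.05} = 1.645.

For two independent groups with equal n: n = 2·((z_{α/2} + z_β) / d)².
z_{α/2} + z_β = 1.960 + 1.645 = 3.605.
n = 2 × (3.605 / 0.37)² = 2 × 9.743² = 2 × 94.93 = 189.9.
Round up to the next whole participant.

n = 190 per group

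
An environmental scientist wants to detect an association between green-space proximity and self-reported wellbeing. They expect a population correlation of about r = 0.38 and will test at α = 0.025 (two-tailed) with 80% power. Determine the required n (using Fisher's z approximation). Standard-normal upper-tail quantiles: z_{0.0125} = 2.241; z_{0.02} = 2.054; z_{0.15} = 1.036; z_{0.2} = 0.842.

n = 63

Fisher's z: C = ½·ln((1+r)/(1−r)) = ½·ln(2.2258) = 0.4001.
n = ((z_{α/2} + z_β)/C)² + 3.
(2.241 + 0.842) / 0.4001 = 3.083 / 0.4001 = 7.706.
n = 7.706² + 3 = 59.38 + 3 = 62.4.
Round up.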